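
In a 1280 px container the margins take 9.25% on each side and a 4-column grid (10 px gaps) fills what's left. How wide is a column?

253.3 px

1280 × (1 − 2·9.25%) = 1280 × 81.5% = 1043.2 px for the columns.
1043.2 − 3·10 = 1013.2; ÷4 gives c = 253.3 px.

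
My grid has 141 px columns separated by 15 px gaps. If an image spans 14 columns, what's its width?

Span of 14: 14·141 + 13·15 = 1974 + 195 = 2169 px.

2169 px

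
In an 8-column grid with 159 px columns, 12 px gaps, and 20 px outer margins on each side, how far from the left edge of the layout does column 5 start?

Before column 5: the margin + 4 columns + 4 gaps.
Offset = 20 + 4·(159 + 12) = 20 + 684 = 704 px.

704 px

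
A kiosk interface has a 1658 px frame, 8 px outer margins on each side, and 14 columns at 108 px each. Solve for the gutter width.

Subtract both margins: 1658 − 2·8 = 1642 px.
14 columns take 14·108 = 1512 px; remaining 130 splits into 13 gutters.
g = 130 / 13 = 10 px.

10 px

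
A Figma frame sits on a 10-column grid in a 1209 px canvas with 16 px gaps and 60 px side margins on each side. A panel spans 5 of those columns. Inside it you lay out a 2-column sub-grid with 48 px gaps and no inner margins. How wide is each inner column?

244.25 px

Inside the margins: 1209 − 120 = 1089 px.
Subtracting 9 gaps of 16 leaves 945 for 10 columns, so c = 94.5 px.
Span of 5: 5·94.5 + 4·16 = 472.5 + 64 = 536.5 px.
536.5 − 1·48 = 488.5; ÷2 gives d = 244.25 px.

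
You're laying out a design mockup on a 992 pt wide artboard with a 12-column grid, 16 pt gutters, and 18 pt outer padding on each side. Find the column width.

65 pt

Subtract both margins: 992 − 2·18 = 956 pt.
12 columns + 11 gutters: 12c + 11·16 = 956.
12c = 956 − 176 = 780, so c = 65 pt.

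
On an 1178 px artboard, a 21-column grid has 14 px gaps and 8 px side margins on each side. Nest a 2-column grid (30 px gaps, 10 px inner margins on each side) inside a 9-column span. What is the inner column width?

Subtract both margins: 1178 − 2·8 = 1162 px.
Subtracting 20 gaps of 14 leaves 882 for 21 columns, so c = 42 px.
Span of 9: 9·42 + 8·14 = 378 + 112 = 490 px.
Inner content = 490 − 2·10 = 470 px.
Subtracting 1 gap of 30 leaves 440 for 2 columns, so d = 220 px.

220 px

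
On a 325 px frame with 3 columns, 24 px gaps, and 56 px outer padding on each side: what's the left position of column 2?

Take off 112 px of margins, leaving 213 px.
Subtracting 2 gaps of 24 leaves 165 for 3 columns, so c = 55 px.
Each column+gutter stride is 79 px; 1 of them past the 56 px margin is 56 + 79 = 135 px.

135 px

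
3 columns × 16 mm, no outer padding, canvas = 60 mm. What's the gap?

6 mm

3 columns take 3·16 = 48 mm; remaining 12 splits into 2 gaps.
g = 12 / 2 = 6 mm.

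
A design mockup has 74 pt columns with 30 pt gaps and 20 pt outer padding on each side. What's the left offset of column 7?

644 pt

Before column 7: the margin + 6 columns + 6 gaps.
Offset = 20 + 6·(74 + 30) = 20 + 624 = 644 pt.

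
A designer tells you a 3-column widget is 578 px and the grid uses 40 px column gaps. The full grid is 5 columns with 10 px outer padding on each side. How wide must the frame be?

3 columns + 2 column gaps: 3c + 2·40 = 578.
3c = 578 − 80 = 498, so c = 166 px.
Total width: 2·10 + 5·166 + 4·40 = 1010 px.

1010 px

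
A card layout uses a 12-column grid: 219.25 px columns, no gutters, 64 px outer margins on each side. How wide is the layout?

2759 px

Summing: 128 + 2631 = 2759 px.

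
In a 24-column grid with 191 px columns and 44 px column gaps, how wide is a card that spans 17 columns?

3951 px

17-column span = 17·191 + 16·44 = 3951 px.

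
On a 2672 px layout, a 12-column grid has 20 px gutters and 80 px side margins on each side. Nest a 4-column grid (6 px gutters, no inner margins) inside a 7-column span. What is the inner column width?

Outer content = 2672 − 2·80 = 2512 px.
12 columns + 11 gutters: 12c + 11·20 = 2512.
12c = 2512 − 220 = 2292, so c = 191 px.
Span of 7: 7·191 + 6·20 = 1337 + 120 = 1457 px.
1457 − 3·6 = 1439; ÷4 gives d = 359.75 px.

359.75 px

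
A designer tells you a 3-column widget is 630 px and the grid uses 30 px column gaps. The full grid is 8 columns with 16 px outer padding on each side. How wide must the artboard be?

Subtracting 2 column gaps of 30 leaves 570 for 3 columns, so c = 190 px.
Total width: 2·16 + 8·190 + 7·30 = 1762 px.

1762 px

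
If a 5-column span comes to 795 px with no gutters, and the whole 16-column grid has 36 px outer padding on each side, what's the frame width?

With no gutters, each column is 795/5 = 159 px.
Total width: 2·36 + 16·159 = 2616 px.

2616 px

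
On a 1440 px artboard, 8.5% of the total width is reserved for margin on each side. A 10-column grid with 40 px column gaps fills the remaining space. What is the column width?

83.52 px

Each margin = 8.5% of 1440 = 122.4 px; content = 1440 − 2·122.4 = 1195.2 px.
10 columns + 9 column gaps: 10c + 9·40 = 1195.2.
10c = 1195.2 − 360 = 835.2, so c = 83.52 px.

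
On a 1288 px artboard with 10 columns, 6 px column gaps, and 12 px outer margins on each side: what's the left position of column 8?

901 px

Inside the margins: 1288 − 24 = 1264 px.
10 columns + 9 column gaps: 10c + 9·6 = 1264.
10c = 1264 − 54 = 1210, so c = 121 px.
Column 8 starts at margin + 7·(column + gutter) = 12 + 7·127 = 901 px.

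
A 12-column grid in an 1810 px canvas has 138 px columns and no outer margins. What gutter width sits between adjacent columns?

14 px

12·138 + 11g = 1810 → 11g = 154 → g = 14 px.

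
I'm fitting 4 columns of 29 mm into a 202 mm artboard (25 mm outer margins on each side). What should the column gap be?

Content width = 202 − 2·25 = 152 mm.
4·29 + 3g = 152 → 3g = 36 → g = 12 mm.

12 mm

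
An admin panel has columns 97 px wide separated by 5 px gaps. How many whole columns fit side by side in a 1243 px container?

12 columns

Each extra column adds 97 + 5 = 102 px.
(1243 + 5) / 102 = 12.24, so 12 columns fit.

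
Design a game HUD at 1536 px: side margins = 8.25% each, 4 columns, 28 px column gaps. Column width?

Each margin = 8.25% of 1536 = 126.72 px; content = 1536 − 2·126.72 = 1282.56 px.
4 columns + 3 column gaps: 4c + 3·28 = 1282.56.
4c = 1282.56 − 84 = 1198.56, so c = 299.64 px.

299.64 px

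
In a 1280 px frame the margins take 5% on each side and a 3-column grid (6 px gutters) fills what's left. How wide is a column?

380 px

1280 × (1 − 2·5%) = 1280 × 90% = 1152 px for the columns.
Subtracting 2 gutters of 6 leaves 1140 for 3 columns, so c = 380 px.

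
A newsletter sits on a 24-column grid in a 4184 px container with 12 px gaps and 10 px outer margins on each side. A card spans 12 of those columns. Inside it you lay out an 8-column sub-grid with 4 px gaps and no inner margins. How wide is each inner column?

Outer content = 4184 − 2·10 = 4164 px.
4164 − 23·12 = 3888; ÷24 gives c = 162 px.
12 columns plus 11 gaps: 1944 + 132 = 2076 px.
8 columns + 7 gaps: 8d + 7·4 = 2076.
8d = 2076 − 28 = 2048, so d = 256 px.

256 px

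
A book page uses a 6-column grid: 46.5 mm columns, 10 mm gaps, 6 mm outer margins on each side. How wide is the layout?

Layout = 2·6 + 6·46.5 + 5·10 = 12 + 279 + 50 = 341 mm.

341 mm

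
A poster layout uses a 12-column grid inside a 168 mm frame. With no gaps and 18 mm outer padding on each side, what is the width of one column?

Inside the margins: 168 − 36 = 132 mm.
132 / 12 = 11 mm per column.

11 mm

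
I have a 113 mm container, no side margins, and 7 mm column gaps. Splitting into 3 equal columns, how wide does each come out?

33 mm

3 columns + 2 column gaps: 3c + 2·7 = 113.
3c = 113 − 14 = 99, so c = 33 mm.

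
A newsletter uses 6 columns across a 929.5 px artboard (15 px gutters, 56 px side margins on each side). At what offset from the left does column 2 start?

Subtract both margins: 929.5 − 2·56 = 817.5 px.
Subtracting 5 gutters of 15 leaves 742.5 for 6 columns, so c = 123.75 px.
Each column+gutter stride is 138.75 px; 1 of them past the 56 px margin is 56 + 138.75 = 194.75 px.

194.75 px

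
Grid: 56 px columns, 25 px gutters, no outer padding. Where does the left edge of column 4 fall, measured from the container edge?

No margin, so column 4 starts at 3·(column + gutter) = 3·81 = 243 px.

243 px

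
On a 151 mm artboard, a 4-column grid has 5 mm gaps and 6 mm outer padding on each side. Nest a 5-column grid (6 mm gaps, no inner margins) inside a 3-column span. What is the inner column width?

Subtract both margins: 151 − 2·6 = 139 mm.
4 columns + 3 gaps: 4c + 3·5 = 139.
4c = 139 − 15 = 124, so c = 31 mm.
3 columns plus 2 gaps: 93 + 10 = 103 mm.
103 − 4·6 = 79; ÷5 gives d = 15.8 mm.

15.8 mm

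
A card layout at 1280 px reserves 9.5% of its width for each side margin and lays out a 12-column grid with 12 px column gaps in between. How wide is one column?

75.4 px

1280 × (1 − 2·9.5%) = 1280 × 81% = 1036.8 px for the columns.
12 columns + 11 column gaps: 12c + 11·12 = 1036.8.
12c = 1036.8 − 132 = 904.8, so c = 75.4 px.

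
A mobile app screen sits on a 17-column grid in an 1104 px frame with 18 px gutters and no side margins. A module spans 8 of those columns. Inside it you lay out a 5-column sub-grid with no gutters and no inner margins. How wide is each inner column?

17 columns + 16 gutters: 17c + 16·18 = 1104.
17c = 1104 − 288 = 816, so c = 48 px.
8-column span = 8·48 + 7·18 = 510 px.
5d = 510 → d = 102 px.

102 px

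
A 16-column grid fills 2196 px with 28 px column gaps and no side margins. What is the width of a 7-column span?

16c + 15·28 = 2196 → 16c = 1776 → c = 111 px.
7 columns plus 6 column gaps: 777 + 168 = 945 px.

945 px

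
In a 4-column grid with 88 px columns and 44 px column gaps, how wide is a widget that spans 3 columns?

352 px

3-column span = 3·88 + 2·44 = 352 px.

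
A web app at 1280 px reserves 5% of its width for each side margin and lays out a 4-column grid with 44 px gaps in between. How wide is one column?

Margins: 5% × 1280 = 64 px each, so content = 1280 − 128 = 1152 px.
4c + 3·44 = 1152 → 4c = 1020 → c = 255 px.

255 px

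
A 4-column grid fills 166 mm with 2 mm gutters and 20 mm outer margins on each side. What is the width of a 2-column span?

62 mm

Take off 40 mm of margins, leaving 126 mm.
Subtracting 3 gutters of 2 leaves 120 for 4 columns, so c = 30 mm.
2-column span = 2·30 + 1·2 = 62 mm.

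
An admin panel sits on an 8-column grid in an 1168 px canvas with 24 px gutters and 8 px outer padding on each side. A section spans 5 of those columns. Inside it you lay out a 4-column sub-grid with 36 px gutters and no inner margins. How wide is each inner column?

Inside the margins: 1168 − 16 = 1152 px.
8c + 7·24 = 1152 → 8c = 984 → c = 123 px.
5-column span = 5·123 + 4·24 = 711 px.
711 − 3·36 = 603; ÷4 gives d = 150.75 px.

150.75 px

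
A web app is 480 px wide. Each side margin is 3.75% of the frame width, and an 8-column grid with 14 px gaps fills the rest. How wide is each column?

43.25 px

Each margin = 3.75% of 480 = 18 px; content = 480 − 2·18 = 444 px.
444 − 7·14 = 346; ÷8 gives c = 43.25 px.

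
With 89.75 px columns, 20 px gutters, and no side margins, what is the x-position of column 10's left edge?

987.75 px

Each column+gutter stride is 109.75 px; with no margin, 9 of them is 987.75 px.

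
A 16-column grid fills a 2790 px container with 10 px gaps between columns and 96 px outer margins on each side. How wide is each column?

Take off 192 px of margins, leaving 2598 px.
16c + 15·10 = 2598 → 16c = 2448 → c = 153 px.

153 px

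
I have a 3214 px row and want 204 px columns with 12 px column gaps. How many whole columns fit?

14 columns

Each extra column adds 204 + 12 = 216 px.
(3214 + 12) / 216 = 14.94, so 14 columns fit.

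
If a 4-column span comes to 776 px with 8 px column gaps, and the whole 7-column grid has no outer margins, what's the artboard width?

4c + 3·8 = 776 → 4c = 752 → c = 188 px.
Artboard = 7·188 + 6·8 = 1316 + 48 = 1364 px.

1364 px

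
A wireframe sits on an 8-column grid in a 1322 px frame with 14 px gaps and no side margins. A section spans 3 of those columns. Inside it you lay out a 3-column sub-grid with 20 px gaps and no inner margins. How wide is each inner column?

149 px

Subtracting 7 gaps of 14 leaves 1224 for 8 columns, so c = 153 px.
3-column span = 3·153 + 2·14 = 487 px.
3 columns + 2 gaps: 3d + 2·20 = 487.
3d = 487 − 40 = 447, so d = 149 px.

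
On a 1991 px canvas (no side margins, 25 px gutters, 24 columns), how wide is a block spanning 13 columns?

24c + 23·25 = 1991 → 24c = 1416 → c = 59 px.
13 columns plus 12 gutters: 767 + 300 = 1067 px.

1067 px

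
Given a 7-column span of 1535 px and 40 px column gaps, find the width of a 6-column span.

1310 px

7c + 6·40 = 1535 → 7c = 1295 → c = 185 px.
Span of 6: 6·185 + 5·40 = 1110 + 200 = 1310 px.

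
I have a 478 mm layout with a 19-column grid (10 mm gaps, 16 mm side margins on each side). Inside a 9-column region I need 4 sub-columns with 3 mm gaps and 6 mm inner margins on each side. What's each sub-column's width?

46.25 mm

Subtract both margins: 478 − 2·16 = 446 mm.
19 columns + 18 gaps: 19c + 18·10 = 446.
19c = 446 − 180 = 266, so c = 14 mm.
9-column span = 9·14 + 8·10 = 206 mm.
Inner content = 206 − 2·6 = 194 mm.
Subtracting 3 gaps of 3 leaves 185 for 4 columns, so d = 46.25 mm.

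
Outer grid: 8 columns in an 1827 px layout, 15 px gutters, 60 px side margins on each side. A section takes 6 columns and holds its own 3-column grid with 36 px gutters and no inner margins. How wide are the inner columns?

Take off 120 px of margins, leaving 1707 px.
1707 − 7·15 = 1602; ÷8 gives c = 200.25 px.
Span of 6: 6·200.25 + 5·15 = 1201.5 + 75 = 1276.5 px.
Subtracting 2 gutters of 36 leaves 1204.5 for 3 columns, so d = 401.5 px.

401.5 px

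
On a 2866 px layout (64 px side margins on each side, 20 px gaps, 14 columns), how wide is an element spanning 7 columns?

Content width = 2866 − 2·64 = 2738 px.
Subtracting 13 gaps of 20 leaves 2478 for 14 columns, so c = 177 px.
Span of 7: 7·177 + 6·20 = 1239 + 120 = 1359 px.

1359 px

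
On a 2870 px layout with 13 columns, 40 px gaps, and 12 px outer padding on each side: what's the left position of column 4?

Subtract both margins: 2870 − 2·12 = 2846 px.
Subtracting 12 gaps of 40 leaves 2366 for 13 columns, so c = 182 px.
Each column+gutter stride is 222 px; 3 of them past the 12 px margin is 12 + 666 = 678 px.

678 px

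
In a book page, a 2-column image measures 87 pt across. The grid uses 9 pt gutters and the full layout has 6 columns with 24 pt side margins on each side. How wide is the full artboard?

327 pt

2c + 1·9 = 87 → 2c = 78 → c = 39 pt.
Adding margins, columns and gutters: 48 + 234 + 45 = 327 pt.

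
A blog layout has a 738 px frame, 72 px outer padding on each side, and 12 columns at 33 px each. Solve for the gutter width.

Take off 144 px of margins, leaving 594 px.
12·33 + 11g = 594 → 11g = 198 → g = 18 px.

18 px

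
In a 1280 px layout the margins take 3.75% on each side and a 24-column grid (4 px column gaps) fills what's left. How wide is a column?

1280 × (1 − 2·3.75%) = 1280 × 92.5% = 1184 px for the columns.
1184 − 23·4 = 1092; ÷24 gives c = 45.5 px.

45.5 px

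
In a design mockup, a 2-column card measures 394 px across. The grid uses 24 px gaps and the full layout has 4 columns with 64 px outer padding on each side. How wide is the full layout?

940 px

394 − 1·24 = 370; ÷2 gives c = 185 px.
Adding margins, columns and gutters: 128 + 740 + 72 = 940 px.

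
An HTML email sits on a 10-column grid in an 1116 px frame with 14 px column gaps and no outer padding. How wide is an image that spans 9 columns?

1003 px

1116 − 9·14 = 990; ÷10 gives c = 99 px.
9 columns plus 8 column gaps: 891 + 112 = 1003 px.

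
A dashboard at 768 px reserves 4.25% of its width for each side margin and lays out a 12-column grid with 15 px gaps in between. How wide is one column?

Margins: 4.25% × 768 = 32.64 px each, so content = 768 − 65.28 = 702.72 px.
702.72 − 11·15 = 537.72; ÷12 gives c = 44.81 px.

44.81 px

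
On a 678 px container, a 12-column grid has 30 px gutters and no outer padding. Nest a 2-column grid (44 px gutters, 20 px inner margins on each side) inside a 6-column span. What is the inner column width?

120 px

Subtracting 11 gutters of 30 leaves 348 for 12 columns, so c = 29 px.
6-column span = 6·29 + 5·30 = 324 px.
Inner content = 324 − 2·20 = 284 px.
2d + 1·44 = 284 → 2d = 240 → d = 120 px.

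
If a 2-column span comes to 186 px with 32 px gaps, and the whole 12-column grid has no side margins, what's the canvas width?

2 columns + 1 gap: 2c + 1·32 = 186.
2c = 186 − 32 = 154, so c = 77 px.
Summing: 924 + 352 = 1276 px.

1276 px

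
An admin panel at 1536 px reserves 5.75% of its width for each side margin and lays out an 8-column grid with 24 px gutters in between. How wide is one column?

148.92 px

1536 × (1 − 2·5.75%) = 1536 × 88.5% = 1359.36 px for the columns.
Subtracting 7 gutters of 24 leaves 1191.36 for 8 columns, so c = 148.92 px.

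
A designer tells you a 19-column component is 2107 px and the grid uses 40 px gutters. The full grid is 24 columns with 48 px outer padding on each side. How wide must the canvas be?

2768 px

2107 − 18·40 = 1387; ÷19 gives c = 73 px.
Total width: 2·48 + 24·73 + 23·40 = 2768 px.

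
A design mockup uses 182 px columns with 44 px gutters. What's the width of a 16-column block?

Span of 16: 16·182 + 15·44 = 2912 + 660 = 3572 px.

3572 px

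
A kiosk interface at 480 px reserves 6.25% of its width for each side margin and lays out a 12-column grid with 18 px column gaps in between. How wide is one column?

18.5 px

480 × (1 − 2·6.25%) = 480 × 87.5% = 420 px for the columns.
Subtracting 11 column gaps of 18 leaves 222 for 12 columns, so c = 18.5 px.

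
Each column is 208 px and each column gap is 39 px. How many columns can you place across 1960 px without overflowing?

Each extra column adds 208 + 39 = 247 px.
(1960 + 39) / 247 = 8.09, so 8 columns fit.

8 columns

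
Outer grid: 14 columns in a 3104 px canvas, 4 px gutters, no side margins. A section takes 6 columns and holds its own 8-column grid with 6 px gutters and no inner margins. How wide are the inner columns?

160.75 px

3104 − 13·4 = 3052; ÷14 gives c = 218 px.
6 columns plus 5 gutters: 1308 + 20 = 1328 px.
1328 − 7·6 = 1286; ÷8 gives d = 160.75 px.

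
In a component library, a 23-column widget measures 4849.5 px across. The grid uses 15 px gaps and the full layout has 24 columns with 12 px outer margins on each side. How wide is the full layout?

4849.5 − 22·15 = 4519.5; ÷23 gives c = 196.5 px.
Layout = 2·12 + 24·196.5 + 23·15 = 24 + 4716 + 345 = 5085 px.

5085 px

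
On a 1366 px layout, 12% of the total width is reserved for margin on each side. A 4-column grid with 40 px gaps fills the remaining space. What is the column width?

Margins: 12% × 1366 = 163.92 px each, so content = 1366 − 327.84 = 1038.16 px.
1038.16 − 3·40 = 918.16; ÷4 gives c = 229.54 px.

229.54 px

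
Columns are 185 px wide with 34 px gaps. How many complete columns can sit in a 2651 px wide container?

12 columns

k columns need k·185 + (k−1)·34 = k·219 − 34.
k·219 − 34 ≤ 2651 → k ≤ 2685 / 219 ≈ 12.26, so k = 12.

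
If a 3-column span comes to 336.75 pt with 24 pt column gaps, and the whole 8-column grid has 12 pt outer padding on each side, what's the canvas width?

962 pt

Subtracting 2 column gaps of 24 leaves 288.75 for 3 columns, so c = 96.25 pt.
Adding margins, columns and gutters: 24 + 770 + 168 = 962 pt.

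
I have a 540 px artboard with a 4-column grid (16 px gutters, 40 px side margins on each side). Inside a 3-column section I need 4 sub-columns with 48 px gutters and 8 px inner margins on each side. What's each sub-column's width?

Outer content = 540 − 2·40 = 460 px.
4 columns + 3 gutters: 4c + 3·16 = 460.
4c = 460 − 48 = 412, so c = 103 px.
3-column span = 3·103 + 2·16 = 341 px.
Inner content = 341 − 2·8 = 325 px.
Subtracting 3 gutters of 48 leaves 181 for 4 columns, so d = 45.25 px.

45.25 px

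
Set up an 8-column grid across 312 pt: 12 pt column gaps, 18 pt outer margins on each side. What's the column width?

Subtract both margins: 312 − 2·18 = 276 pt.
8c + 7·12 = 276 → 8c = 192 → c = 24 pt.

24 pt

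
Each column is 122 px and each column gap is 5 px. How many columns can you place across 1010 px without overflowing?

7 columns

k columns need k·122 + (k−1)·5 = k·127 − 5.
k·127 − 5 ≤ 1010 → k ≤ 1015 / 127 ≈ 7.99, so k = 7.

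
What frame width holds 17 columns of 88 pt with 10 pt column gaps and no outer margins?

Summing: 1496 + 160 = 1656 pt.

1656 pt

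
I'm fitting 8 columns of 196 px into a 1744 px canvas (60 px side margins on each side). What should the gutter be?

8 px

Subtract both margins: 1744 − 2·60 = 1624 px.
8·196 + 7g = 1624 → 7g = 56 → g = 8 px.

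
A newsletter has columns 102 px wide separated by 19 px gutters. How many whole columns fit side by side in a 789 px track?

6 columns

6 columns: 6·102 + 5·19 = 707 px ≤ 789.
7 columns: 828 px > 789. So 6.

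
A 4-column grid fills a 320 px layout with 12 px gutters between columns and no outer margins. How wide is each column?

Subtracting 3 gutters of 12 leaves 284 for 4 columns, so c = 71 px.

71 px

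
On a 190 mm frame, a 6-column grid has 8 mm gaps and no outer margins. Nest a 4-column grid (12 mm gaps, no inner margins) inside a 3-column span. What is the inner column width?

190 − 5·8 = 150; ÷6 gives c = 25 mm.
3-column span = 3·25 + 2·8 = 91 mm.
4d + 3·12 = 91 → 4d = 55 → d = 13.75 mm.

13.75 mm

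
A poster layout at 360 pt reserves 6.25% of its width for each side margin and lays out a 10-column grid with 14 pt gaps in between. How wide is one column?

18.9 pt

360 × (1 − 2·6.25%) = 360 × 87.5% = 315 pt for the columns.
10 columns + 9 gaps: 10c + 9·14 = 315.
10c = 315 − 126 = 189, so c = 18.9 pt.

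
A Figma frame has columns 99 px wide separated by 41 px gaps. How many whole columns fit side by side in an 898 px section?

6 columns

k columns need k·99 + (k−1)·41 = k·140 − 41.
k·140 − 41 ≤ 898 → k ≤ 939 / 140 ≈ 6.71, so k = 6.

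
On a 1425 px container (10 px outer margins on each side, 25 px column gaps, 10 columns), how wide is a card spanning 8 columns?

1119 px

Take off 20 px of margins, leaving 1405 px.
Subtracting 9 column gaps of 25 leaves 1180 for 10 columns, so c = 118 px.
Span of 8: 8·118 + 7·25 = 944 + 175 = 1119 px.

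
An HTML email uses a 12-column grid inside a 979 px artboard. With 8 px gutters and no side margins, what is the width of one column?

Subtracting 11 gutters of 8 leaves 891 for 12 columns, so c = 74.25 px.

74.25 px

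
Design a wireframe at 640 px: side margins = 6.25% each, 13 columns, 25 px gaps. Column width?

Margins: 6.25% × 640 = 40 px each, so content = 640 − 80 = 560 px.
13c + 12·25 = 560 → 13c = 260 → c = 20 px.

20 px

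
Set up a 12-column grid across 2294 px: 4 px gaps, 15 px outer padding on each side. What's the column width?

Subtract both margins: 2294 − 2·15 = 2264 px.
12c + 11·4 = 2264 → 12c = 2220 → c = 185 px.

185 px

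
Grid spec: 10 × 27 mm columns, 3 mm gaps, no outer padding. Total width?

Summing: 270 + 27 = 297 mm.

297 mm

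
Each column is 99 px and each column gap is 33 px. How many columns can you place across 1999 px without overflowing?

Each extra column adds 99 + 33 = 132 px.
(1999 + 33) / 132 = 15.39, so 15 columns fit.

15 columns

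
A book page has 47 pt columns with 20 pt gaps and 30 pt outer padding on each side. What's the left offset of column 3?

Before column 3: the margin + 2 columns + 2 gaps.
Offset = 30 + 2·(47 + 20) = 30 + 134 = 164 pt.

164 pt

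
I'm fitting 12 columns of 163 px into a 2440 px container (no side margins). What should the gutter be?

12 columns take 12·163 = 1956 px; remaining 484 splits into 11 gutters.
g = 484 / 11 = 44 px.

44 px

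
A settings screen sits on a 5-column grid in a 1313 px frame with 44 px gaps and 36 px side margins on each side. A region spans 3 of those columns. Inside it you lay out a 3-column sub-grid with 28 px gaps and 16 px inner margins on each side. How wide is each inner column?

213 px

Take off 72 px of margins, leaving 1241 px.
Subtracting 4 gaps of 44 leaves 1065 for 5 columns, so c = 213 px.
3 columns plus 2 gaps: 639 + 88 = 727 px.
Inner content = 727 − 2·16 = 695 px.
3 columns + 2 gaps: 3d + 2·28 = 695.
3d = 695 − 56 = 639, so d = 213 px.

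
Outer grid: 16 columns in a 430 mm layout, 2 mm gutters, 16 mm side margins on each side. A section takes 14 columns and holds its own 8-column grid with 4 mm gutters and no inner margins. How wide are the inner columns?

Take off 32 mm of margins, leaving 398 mm.
Subtracting 15 gutters of 2 leaves 368 for 16 columns, so c = 23 mm.
14 columns plus 13 gutters: 322 + 26 = 348 mm.
8d + 7·4 = 348 → 8d = 320 → d = 40 mm.

40 mm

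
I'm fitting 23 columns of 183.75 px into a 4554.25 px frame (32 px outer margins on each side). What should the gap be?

12 px

Take off 64 px of margins, leaving 4490.25 px.
Columns use 4226.25 px, leaving 264 px across 22 gaps = 12 px each.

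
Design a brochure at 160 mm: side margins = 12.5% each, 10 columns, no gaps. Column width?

12 mm

Margins: 12.5% × 160 = 20 mm each, so content = 160 − 40 = 120 mm.
With no gaps, each column is 120/10 = 12 mm.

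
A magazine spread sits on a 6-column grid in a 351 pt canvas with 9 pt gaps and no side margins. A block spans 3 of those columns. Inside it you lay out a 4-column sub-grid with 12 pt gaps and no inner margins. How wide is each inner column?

33.75 pt

Subtracting 5 gaps of 9 leaves 306 for 6 columns, so c = 51 pt.
3-column span = 3·51 + 2·9 = 171 pt.
171 − 3·12 = 135; ÷4 gives d = 33.75 pt.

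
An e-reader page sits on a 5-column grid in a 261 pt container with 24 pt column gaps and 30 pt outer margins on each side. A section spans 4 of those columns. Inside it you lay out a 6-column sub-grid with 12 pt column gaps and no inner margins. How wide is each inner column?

16 pt

Inside the margins: 261 − 60 = 201 pt.
5c + 4·24 = 201 → 5c = 105 → c = 21 pt.
4-column span = 4·21 + 3·24 = 156 pt.
156 − 5·12 = 96; ÷6 gives d = 16 pt.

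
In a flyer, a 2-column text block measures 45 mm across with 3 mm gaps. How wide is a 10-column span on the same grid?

2c + 1·3 = 45 → 2c = 42 → c = 21 mm.
10-column span = 10·21 + 9·3 = 237 mm.

237 mm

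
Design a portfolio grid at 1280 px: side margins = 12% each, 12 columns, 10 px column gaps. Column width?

71.9 px

1280 × (1 − 2·12%) = 1280 × 76% = 972.8 px for the columns.
12c + 11·10 = 972.8 → 12c = 862.8 → c = 71.9 px.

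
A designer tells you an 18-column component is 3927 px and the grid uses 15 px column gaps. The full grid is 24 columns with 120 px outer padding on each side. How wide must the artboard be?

18 columns + 17 column gaps: 18c + 17·15 = 3927.
18c = 3927 − 255 = 3672, so c = 204 px.
Total width: 2·120 + 24·204 + 23·15 = 5481 px.

5481 px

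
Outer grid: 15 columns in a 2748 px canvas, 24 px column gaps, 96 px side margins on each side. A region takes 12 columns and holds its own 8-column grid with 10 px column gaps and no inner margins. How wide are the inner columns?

Subtract both margins: 2748 − 2·96 = 2556 px.
15c + 14·24 = 2556 → 15c = 2220 → c = 148 px.
12-column span = 12·148 + 11·24 = 2040 px.
8 columns + 7 column gaps: 8d + 7·10 = 2040.
8d = 2040 − 70 = 1970, so d = 246.25 px.

246.25 px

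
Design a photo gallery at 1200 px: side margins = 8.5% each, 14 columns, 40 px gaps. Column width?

Margins: 8.5% × 1200 = 102 px each, so content = 1200 − 204 = 996 px.
Subtracting 13 gaps of 40 leaves 476 for 14 columns, so c = 34 px.

34 px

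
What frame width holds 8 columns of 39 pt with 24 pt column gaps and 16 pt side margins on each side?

Total width: 2·16 + 8·39 + 7·24 = 512 pt.

512 pt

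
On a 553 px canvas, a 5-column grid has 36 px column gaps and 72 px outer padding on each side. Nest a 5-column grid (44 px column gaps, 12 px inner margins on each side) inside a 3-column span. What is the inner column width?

Inside the margins: 553 − 144 = 409 px.
5c + 4·36 = 409 → 5c = 265 → c = 53 px.
Span of 3: 3·53 + 2·36 = 159 + 72 = 231 px.
Inner content = 231 − 2·12 = 207 px.
5d + 4·44 = 207 → 5d = 31 → d = 6.2 px.

6.2 px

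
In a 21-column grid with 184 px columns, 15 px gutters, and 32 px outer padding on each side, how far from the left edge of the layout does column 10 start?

1823 px

Before column 10: the margin + 9 columns + 9 gutters.
Offset = 32 + 9·(184 + 15) = 32 + 1791 = 1823 px.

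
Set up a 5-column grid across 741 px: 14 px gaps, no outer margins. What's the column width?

5c + 4·14 = 741 → 5c = 685 → c = 137 px.

137 px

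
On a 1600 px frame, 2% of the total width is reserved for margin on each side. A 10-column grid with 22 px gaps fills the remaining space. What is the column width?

Margins: 2% × 1600 = 32 px each, so content = 1600 − 64 = 1536 px.
10c + 9·22 = 1536 → 10c = 1338 → c = 133.8 px.

133.8 px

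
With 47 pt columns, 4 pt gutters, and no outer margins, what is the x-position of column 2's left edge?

No margin, so column 2 starts at 1·(column + gutter) = 1·51 = 51 pt.

51 pt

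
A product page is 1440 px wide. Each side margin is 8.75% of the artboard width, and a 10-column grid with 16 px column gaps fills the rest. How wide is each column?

Margins: 8.75% × 1440 = 126 px each, so content = 1440 − 252 = 1188 px.
10c + 9·16 = 1188 → 10c = 1044 → c = 104.4 px.

104.4 px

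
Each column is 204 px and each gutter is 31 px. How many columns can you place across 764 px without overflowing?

3 columns: 3·204 + 2·31 = 674 px ≤ 764.
4 columns: 909 px > 764. So 3.

3 columns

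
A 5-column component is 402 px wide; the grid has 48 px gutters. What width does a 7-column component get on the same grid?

402 − 4·48 = 210; ÷5 gives c = 42 px.
7-column span = 7·42 + 6·48 = 582 px.

582 px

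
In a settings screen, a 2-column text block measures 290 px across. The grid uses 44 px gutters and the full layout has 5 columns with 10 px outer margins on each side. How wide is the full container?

2 columns + 1 gutter: 2c + 1·44 = 290.
2c = 290 − 44 = 246, so c = 123 px.
Container = 2·10 + 5·123 + 4·44 = 20 + 615 + 176 = 811 px.

811 px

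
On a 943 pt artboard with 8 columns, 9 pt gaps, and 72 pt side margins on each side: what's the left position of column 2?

173 pt

Inside the margins: 943 − 144 = 799 pt.
Subtracting 7 gaps of 9 leaves 736 for 8 columns, so c = 92 pt.
Each column+gutter stride is 101 pt; 1 of them past the 72 pt margin is 72 + 101 = 173 pt.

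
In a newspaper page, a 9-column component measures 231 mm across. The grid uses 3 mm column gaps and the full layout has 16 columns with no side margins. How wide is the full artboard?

9c + 8·3 = 231 → 9c = 207 → c = 23 mm.
Artboard = 16·23 + 15·3 = 368 + 45 = 413 mm.

413 mm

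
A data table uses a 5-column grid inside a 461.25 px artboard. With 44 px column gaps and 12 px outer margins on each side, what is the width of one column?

52.25 px

Subtract both margins: 461.25 − 2·12 = 437.25 px.
5c + 4·44 = 437.25 → 5c = 261.25 → c = 52.25 px.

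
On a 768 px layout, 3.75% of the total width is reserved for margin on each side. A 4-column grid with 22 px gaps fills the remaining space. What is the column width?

768 × (1 − 2·3.75%) = 768 × 92.5% = 710.4 px for the columns.
Subtracting 3 gaps of 22 leaves 644.4 for 4 columns, so c = 161.1 px.

161.1 px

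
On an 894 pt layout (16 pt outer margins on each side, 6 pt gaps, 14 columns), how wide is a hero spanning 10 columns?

614 pt

Inside the margins: 894 − 32 = 862 pt.
14 columns + 13 gaps: 14c + 13·6 = 862.
14c = 862 − 78 = 784, so c = 56 pt.
10-column span = 10·56 + 9·6 = 614 pt.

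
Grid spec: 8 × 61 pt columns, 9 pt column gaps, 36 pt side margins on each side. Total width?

Artboard = 2·36 + 8·61 + 7·9 = 72 + 488 + 63 = 623 pt.

623 pt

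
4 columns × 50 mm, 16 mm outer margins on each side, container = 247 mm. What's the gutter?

Content width = 247 − 2·16 = 215 mm.
4·50 + 3g = 215 → 3g = 15 → g = 5 mm.

5 mm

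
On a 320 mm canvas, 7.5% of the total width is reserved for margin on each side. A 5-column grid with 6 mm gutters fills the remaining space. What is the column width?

Each margin = 7.5% of 320 = 24 mm; content = 320 − 2·24 = 272 mm.
5c + 4·6 = 272 → 5c = 248 → c = 49.6 mm.

49.6 mm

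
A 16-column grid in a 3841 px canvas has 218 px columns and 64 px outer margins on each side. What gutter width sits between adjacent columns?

Inside the margins: 3841 − 128 = 3713 px.
Columns use 3488 px, leaving 225 px across 15 gutters = 15 px each.

15 px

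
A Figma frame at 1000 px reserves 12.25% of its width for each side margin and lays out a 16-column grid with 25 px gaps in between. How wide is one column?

23.75 px

Each margin = 12.25% of 1000 = 122.5 px; content = 1000 − 2·122.5 = 755 px.
755 − 15·25 = 380; ÷16 gives c = 23.75 px.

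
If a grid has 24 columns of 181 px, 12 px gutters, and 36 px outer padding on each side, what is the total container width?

Container = 2·36 + 24·181 + 23·12 = 72 + 4344 + 276 = 4692 px.

4692 px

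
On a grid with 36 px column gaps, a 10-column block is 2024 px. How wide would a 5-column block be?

994 px

Subtracting 9 column gaps of 36 leaves 1700 for 10 columns, so c = 170 px.
5-column span = 5·170 + 4·36 = 994 px.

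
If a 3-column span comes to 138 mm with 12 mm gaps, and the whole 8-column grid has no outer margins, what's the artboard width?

3 columns + 2 gaps: 3c + 2·12 = 138.
3c = 138 − 24 = 114, so c = 38 mm.
Summing: 304 + 84 = 388 mm.

388 mm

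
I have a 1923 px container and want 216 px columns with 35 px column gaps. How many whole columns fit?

k columns need k·216 + (k−1)·35 = k·251 − 35.
k·251 − 35 ≤ 1923 → k ≤ 1958 / 251 ≈ 7.80, so k = 7.

7 columns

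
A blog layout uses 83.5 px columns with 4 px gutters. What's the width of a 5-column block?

5 columns plus 4 gutters: 417.5 + 16 = 433.5 px.

433.5 px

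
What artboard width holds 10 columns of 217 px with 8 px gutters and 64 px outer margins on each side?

Total width: 2·64 + 10·217 + 9·8 = 2370 px.

2370 px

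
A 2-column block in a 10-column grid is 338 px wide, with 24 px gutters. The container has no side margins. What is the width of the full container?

1786 px

2c + 1·24 = 338 → 2c = 314 → c = 157 px.
Container = 10·157 + 9·24 = 1570 + 216 = 1786 px.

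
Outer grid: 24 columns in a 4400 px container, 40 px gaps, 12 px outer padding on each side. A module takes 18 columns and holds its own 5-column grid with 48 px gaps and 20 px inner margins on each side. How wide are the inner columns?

Outer content = 4400 − 2·12 = 4376 px.
Subtracting 23 gaps of 40 leaves 3456 for 24 columns, so c = 144 px.
18 columns plus 17 gaps: 2592 + 680 = 3272 px.
Inner content = 3272 − 2·20 = 3232 px.
5 columns + 4 gaps: 5d + 4·48 = 3232.
5d = 3232 − 192 = 3040, so d = 608 px.

608 px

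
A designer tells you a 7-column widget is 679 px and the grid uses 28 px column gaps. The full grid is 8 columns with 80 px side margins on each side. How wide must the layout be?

940 px

7 columns + 6 column gaps: 7c + 6·28 = 679.
7c = 679 − 168 = 511, so c = 73 px.
Layout = 2·80 + 8·73 + 7·28 = 160 + 584 + 196 = 940 px.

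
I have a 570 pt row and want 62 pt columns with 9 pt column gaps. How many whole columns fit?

k columns need k·62 + (k−1)·9 = k·71 − 9.
k·71 − 9 ≤ 570 → k ≤ 579 / 71 ≈ 8.15, so k = 8.

8 columns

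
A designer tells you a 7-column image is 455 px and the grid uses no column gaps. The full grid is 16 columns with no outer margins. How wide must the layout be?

455 / 7 = 65 px per column.
Summing: 1040 = 1040 px.

1040 px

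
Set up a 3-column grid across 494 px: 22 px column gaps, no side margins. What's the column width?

3c + 2·22 = 494 → 3c = 450 → c = 150 px.

150 px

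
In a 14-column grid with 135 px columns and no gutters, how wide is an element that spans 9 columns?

With no gutters, 9 columns span 9·135 = 1215 px.

1215 px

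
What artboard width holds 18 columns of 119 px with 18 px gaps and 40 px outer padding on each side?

2528 px

Adding margins, columns and gutters: 80 + 2142 + 306 = 2528 px.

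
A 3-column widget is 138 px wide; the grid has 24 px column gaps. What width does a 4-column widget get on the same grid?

138 − 2·24 = 90; ÷3 gives c = 30 px.
4-column span = 4·30 + 3·24 = 192 px.

192 px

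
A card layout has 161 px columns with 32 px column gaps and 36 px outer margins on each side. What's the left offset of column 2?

229 px

Column 2 starts at margin + 1·(column + gutter) = 36 + 1·193 = 229 px.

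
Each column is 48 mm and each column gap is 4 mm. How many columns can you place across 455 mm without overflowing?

8 columns: 8·48 + 7·4 = 412 mm ≤ 455.
9 columns: 464 mm > 455. So 8.

8 columns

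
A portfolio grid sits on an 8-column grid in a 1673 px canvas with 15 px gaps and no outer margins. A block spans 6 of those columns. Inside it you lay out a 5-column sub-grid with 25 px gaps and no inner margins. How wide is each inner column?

230.2 px

Subtracting 7 gaps of 15 leaves 1568 for 8 columns, so c = 196 px.
Span of 6: 6·196 + 5·15 = 1176 + 75 = 1251 px.
1251 − 4·25 = 1151; ÷5 gives d = 230.2 px.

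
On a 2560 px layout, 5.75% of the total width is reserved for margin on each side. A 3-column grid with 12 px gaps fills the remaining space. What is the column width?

747.2 px

2560 × (1 − 2·5.75%) = 2560 × 88.5% = 2265.6 px for the columns.
2265.6 − 2·12 = 2241.6; ÷3 gives c = 747.2 px.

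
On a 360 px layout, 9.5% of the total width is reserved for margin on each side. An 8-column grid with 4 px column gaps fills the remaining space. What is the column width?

32.95 px

Margins: 9.5% × 360 = 34.2 px each, so content = 360 − 68.4 = 291.6 px.
8c + 7·4 = 291.6 → 8c = 263.6 → c = 32.95 px.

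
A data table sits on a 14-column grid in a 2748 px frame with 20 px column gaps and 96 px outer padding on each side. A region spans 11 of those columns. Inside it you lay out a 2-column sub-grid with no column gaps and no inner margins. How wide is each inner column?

Take off 192 px of margins, leaving 2556 px.
2556 − 13·20 = 2296; ÷14 gives c = 164 px.
Span of 11: 11·164 + 10·20 = 1804 + 200 = 2004 px.
2d = 2004 → d = 1002 px.

1002 px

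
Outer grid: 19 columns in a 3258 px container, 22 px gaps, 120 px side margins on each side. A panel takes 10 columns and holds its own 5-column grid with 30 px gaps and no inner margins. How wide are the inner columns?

291.6 px

Subtract both margins: 3258 − 2·120 = 3018 px.
3018 − 18·22 = 2622; ÷19 gives c = 138 px.
10-column span = 10·138 + 9·22 = 1578 px.
5d + 4·30 = 1578 → 5d = 1458 → d = 291.6 px.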